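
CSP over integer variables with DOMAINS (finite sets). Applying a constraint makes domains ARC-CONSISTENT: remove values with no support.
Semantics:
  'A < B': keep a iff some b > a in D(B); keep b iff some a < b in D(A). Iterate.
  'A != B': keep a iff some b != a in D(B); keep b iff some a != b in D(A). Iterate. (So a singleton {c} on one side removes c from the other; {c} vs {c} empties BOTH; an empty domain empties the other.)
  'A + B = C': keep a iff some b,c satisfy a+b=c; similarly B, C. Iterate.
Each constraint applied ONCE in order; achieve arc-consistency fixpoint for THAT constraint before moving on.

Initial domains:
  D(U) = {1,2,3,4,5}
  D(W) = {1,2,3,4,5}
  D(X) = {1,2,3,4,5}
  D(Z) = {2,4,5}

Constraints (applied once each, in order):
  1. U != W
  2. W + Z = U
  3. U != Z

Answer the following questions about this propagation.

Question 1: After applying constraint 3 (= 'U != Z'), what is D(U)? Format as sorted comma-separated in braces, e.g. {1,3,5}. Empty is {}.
Constraint 1 (U != W) on D(U)={1,2,3,4,5} D(W)={1,2,3,4,5}: no change
Constraint 2 (W + Z = U) on D(W)={1,2,3,4,5} D(Z)={2,4,5} D(U)={1,2,3,4,5}: W {1,2,3,4,5}->{1,2,3}; Z {2,4,5}->{2,4}; U {1,2,3,4,5}->{3,4,5}
Constraint 3 (U != Z) on D(U)={3,4,5} D(Z)={2,4}: no change
So after constraint 3: D(U) = {3,4,5}

Answer: {3,4,5}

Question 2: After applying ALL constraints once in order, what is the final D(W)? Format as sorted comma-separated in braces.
Constraint 1 (U != W) on D(U)={1,2,3,4,5} D(W)={1,2,3,4,5}: no change
Constraint 2 (W + Z = U) on D(W)={1,2,3,4,5} D(Z)={2,4,5} D(U)={1,2,3,4,5}: W {1,2,3,4,5}->{1,2,3}; Z {2,4,5}->{2,4}; U {1,2,3,4,5}->{3,4,5}
Constraint 3 (U != Z) on D(U)={3,4,5} D(Z)={2,4}: no change
So after all 3 constraints: D(W) = {1,2,3}

Answer: {1,2,3}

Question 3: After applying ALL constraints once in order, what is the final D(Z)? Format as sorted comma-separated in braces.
Constraint 1 (U != W) on D(U)={1,2,3,4,5} D(W)={1,2,3,4,5}: no change
Constraint 2 (W + Z = U) on D(W)={1,2,3,4,5} D(Z)={2,4,5} D(U)={1,2,3,4,5}: W {1,2,3,4,5}->{1,2,3}; Z {2,4,5}->{2,4}; U {1,2,3,4,5}->{3,4,5}
Constraint 3 (U != Z) on D(U)={3,4,5} D(Z)={2,4}: no change
So after all 3 constraints: D(Z) = {2,4}

Answer: {2,4}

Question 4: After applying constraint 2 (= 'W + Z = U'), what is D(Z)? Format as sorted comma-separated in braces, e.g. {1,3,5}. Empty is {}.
Constraint 1 (U != W) on D(U)={1,2,3,4,5} D(W)={1,2,3,4,5}: no change
Constraint 2 (W + Z = U) on D(W)={1,2,3,4,5} D(Z)={2,4,5} D(U)={1,2,3,4,5}: W {1,2,3,4,5}->{1,2,3}; Z {2,4,5}->{2,4}; U {1,2,3,4,5}->{3,4,5}
So after constraint 2: D(Z) = {2,4}

Answer: {2,4}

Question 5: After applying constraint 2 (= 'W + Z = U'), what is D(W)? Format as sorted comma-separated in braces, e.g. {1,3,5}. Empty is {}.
Answer: {1,2,3}

Derivation:
Constraint 1 (U != W) on D(U)={1,2,3,4,5} D(W)={1,2,3,4,5}: no change
Constraint 2 (W + Z = U) on D(W)={1,2,3,4,5} D(Z)={2,4,5} D(U)={1,2,3,4,5}: W {1,2,3,4,5}->{1,2,3}; Z {2,4,5}->{2,4}; U {1,2,3,4,5}->{3,4,5}
So after constraint 2: D(W) = {1,2,3}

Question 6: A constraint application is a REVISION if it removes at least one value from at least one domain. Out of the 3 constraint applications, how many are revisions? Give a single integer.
Constraint 1 (U != W) on D(U)={1,2,3,4,5} D(W)={1,2,3,4,5}: no change => not a revision
Constraint 2 (W + Z = U) on D(W)={1,2,3,4,5} D(Z)={2,4,5} D(U)={1,2,3,4,5}: W {1,2,3,4,5}->{1,2,3}; Z {2,4,5}->{2,4}; U {1,2,3,4,5}->{3,4,5} => REVISION
Constraint 3 (U != Z) on D(U)={3,4,5} D(Z)={2,4}: no change => not a revision
Total revisions = 1

Answer: 1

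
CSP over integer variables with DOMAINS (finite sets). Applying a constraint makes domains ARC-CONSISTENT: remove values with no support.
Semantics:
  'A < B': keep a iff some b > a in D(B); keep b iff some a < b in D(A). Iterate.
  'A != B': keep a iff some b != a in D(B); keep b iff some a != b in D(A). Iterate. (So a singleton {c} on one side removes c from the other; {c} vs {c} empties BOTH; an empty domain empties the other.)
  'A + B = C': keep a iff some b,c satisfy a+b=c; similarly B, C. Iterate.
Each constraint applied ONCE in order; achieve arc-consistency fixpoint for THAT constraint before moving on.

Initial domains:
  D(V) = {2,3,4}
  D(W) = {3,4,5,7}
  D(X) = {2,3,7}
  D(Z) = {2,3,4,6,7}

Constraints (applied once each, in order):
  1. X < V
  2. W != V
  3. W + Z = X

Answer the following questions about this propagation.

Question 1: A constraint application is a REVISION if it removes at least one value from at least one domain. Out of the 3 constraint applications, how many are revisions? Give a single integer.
Answer: 2

Derivation:
Constraint 1 (X < V) on D(X)={2,3,7} D(V)={2,3,4}: X {2,3,7}->{2,3}; V {2,3,4}->{3,4} => REVISION
Constraint 2 (W != V) on D(W)={3,4,5,7} D(V)={3,4}: no change => not a revision
Constraint 3 (W + Z = X) on D(W)={3,4,5,7} D(Z)={2,3,4,6,7} D(X)={2,3}: W {3,4,5,7}->{}; Z {2,3,4,6,7}->{}; X {2,3}->{} => REVISION
Total revisions = 2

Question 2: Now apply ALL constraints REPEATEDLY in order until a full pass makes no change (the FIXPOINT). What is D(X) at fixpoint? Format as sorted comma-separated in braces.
Answer: {}

Derivation:
pass 0 (initial): D(X)={2,3,7}
pass 1: V {2,3,4}->{3,4}; W {3,4,5,7}->{}; X {2,3,7}->{}; Z {2,3,4,6,7}->{}
pass 2: V {3,4}->{}
pass 3: no change
Fixpoint after 3 passes: D(X) = {}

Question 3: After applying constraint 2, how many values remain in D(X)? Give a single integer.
Constraint 1 (X < V) on D(X)={2,3,7} D(V)={2,3,4}: X {2,3,7}->{2,3}; V {2,3,4}->{3,4}
Constraint 2 (W != V) on D(W)={3,4,5,7} D(V)={3,4}: no change
So after constraint 2: D(X)={2,3}, size = 2

Answer: 2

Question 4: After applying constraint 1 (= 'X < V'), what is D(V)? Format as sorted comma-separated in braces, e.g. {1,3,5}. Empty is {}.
Answer: {3,4}

Derivation:
Constraint 1 (X < V) on D(X)={2,3,7} D(V)={2,3,4}: X {2,3,7}->{2,3}; V {2,3,4}->{3,4}
So after constraint 1: D(V) = {3,4}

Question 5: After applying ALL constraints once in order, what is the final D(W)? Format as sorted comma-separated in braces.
Answer: {}

Derivation:
Constraint 1 (X < V) on D(X)={2,3,7} D(V)={2,3,4}: X {2,3,7}->{2,3}; V {2,3,4}->{3,4}
Constraint 2 (W != V) on D(W)={3,4,5,7} D(V)={3,4}: no change
Constraint 3 (W + Z = X) on D(W)={3,4,5,7} D(Z)={2,3,4,6,7} D(X)={2,3}: W {3,4,5,7}->{}; Z {2,3,4,6,7}->{}; X {2,3}->{}
So after all 3 constraints: D(W) = {}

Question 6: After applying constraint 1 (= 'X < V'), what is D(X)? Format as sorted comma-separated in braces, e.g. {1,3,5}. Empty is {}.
Constraint 1 (X < V) on D(X)={2,3,7} D(V)={2,3,4}: X {2,3,7}->{2,3}; V {2,3,4}->{3,4}
So after constraint 1: D(X) = {2,3}

Answer: {2,3}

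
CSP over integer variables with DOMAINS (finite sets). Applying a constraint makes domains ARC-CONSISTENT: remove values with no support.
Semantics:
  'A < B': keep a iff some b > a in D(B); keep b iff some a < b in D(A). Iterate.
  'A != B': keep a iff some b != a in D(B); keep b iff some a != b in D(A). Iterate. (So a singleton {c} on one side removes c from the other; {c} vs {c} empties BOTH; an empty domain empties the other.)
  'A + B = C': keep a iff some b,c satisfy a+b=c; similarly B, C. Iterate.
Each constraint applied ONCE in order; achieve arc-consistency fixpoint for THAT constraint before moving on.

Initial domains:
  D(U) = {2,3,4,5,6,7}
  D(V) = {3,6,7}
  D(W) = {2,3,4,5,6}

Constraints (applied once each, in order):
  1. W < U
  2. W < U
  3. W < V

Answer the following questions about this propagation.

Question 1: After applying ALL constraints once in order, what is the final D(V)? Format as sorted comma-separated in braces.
Constraint 1 (W < U) on D(W)={2,3,4,5,6} D(U)={2,3,4,5,6,7}: U {2,3,4,5,6,7}->{3,4,5,6,7}
Constraint 2 (W < U) on D(W)={2,3,4,5,6} D(U)={3,4,5,6,7}: no change
Constraint 3 (W < V) on D(W)={2,3,4,5,6} D(V)={3,6,7}: no change
So after all 3 constraints: D(V) = {3,6,7}

Answer: {3,6,7}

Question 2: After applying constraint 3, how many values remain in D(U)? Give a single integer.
Constraint 1 (W < U) on D(W)={2,3,4,5,6} D(U)={2,3,4,5,6,7}: U {2,3,4,5,6,7}->{3,4,5,6,7}
Constraint 2 (W < U) on D(W)={2,3,4,5,6} D(U)={3,4,5,6,7}: no change
Constraint 3 (W < V) on D(W)={2,3,4,5,6} D(V)={3,6,7}: no change
So after constraint 3: D(U)={3,4,5,6,7}, size = 5

Answer: 5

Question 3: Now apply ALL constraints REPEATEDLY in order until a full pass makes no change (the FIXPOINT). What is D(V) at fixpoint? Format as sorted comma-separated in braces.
pass 0 (initial): D(V)={3,6,7}
pass 1: U {2,3,4,5,6,7}->{3,4,5,6,7}
pass 2: no change
Fixpoint after 2 passes: D(V) = {3,6,7}

Answer: {3,6,7}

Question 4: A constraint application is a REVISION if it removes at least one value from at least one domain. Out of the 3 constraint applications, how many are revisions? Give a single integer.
Answer: 1

Derivation:
Constraint 1 (W < U) on D(W)={2,3,4,5,6} D(U)={2,3,4,5,6,7}: U {2,3,4,5,6,7}->{3,4,5,6,7} => REVISION
Constraint 2 (W < U) on D(W)={2,3,4,5,6} D(U)={3,4,5,6,7}: no change => not a revision
Constraint 3 (W < V) on D(W)={2,3,4,5,6} D(V)={3,6,7}: no change => not a revision
Total revisions = 1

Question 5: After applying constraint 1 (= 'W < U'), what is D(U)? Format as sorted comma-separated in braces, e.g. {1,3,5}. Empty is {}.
Constraint 1 (W < U) on D(W)={2,3,4,5,6} D(U)={2,3,4,5,6,7}: U {2,3,4,5,6,7}->{3,4,5,6,7}
So after constraint 1: D(U) = {3,4,5,6,7}

Answer: {3,4,5,6,7}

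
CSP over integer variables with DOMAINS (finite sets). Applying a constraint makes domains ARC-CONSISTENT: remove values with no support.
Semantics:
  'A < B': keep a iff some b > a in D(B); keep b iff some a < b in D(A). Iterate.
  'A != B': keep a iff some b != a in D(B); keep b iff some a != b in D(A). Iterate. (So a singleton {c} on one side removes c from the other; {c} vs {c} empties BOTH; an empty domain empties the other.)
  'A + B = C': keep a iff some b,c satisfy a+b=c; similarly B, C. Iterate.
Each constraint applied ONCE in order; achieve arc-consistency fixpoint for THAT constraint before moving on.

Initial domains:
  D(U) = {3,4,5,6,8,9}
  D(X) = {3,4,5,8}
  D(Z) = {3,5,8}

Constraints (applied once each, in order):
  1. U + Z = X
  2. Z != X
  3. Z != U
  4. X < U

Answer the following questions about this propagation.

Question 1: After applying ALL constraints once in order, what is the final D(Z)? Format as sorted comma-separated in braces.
Constraint 1 (U + Z = X) on D(U)={3,4,5,6,8,9} D(Z)={3,5,8} D(X)={3,4,5,8}: U {3,4,5,6,8,9}->{3,5}; Z {3,5,8}->{3,5}; X {3,4,5,8}->{8}
Constraint 2 (Z != X) on D(Z)={3,5} D(X)={8}: no change
Constraint 3 (Z != U) on D(Z)={3,5} D(U)={3,5}: no change
Constraint 4 (X < U) on D(X)={8} D(U)={3,5}: X {8}->{}; U {3,5}->{}
So after all 4 constraints: D(Z) = {3,5}

Answer: {3,5}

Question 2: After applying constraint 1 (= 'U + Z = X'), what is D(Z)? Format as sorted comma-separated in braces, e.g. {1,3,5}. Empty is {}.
Constraint 1 (U + Z = X) on D(U)={3,4,5,6,8,9} D(Z)={3,5,8} D(X)={3,4,5,8}: U {3,4,5,6,8,9}->{3,5}; Z {3,5,8}->{3,5}; X {3,4,5,8}->{8}
So after constraint 1: D(Z) = {3,5}

Answer: {3,5}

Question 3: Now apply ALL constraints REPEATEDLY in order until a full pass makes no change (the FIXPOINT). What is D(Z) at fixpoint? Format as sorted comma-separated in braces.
Answer: {}

Derivation:
pass 0 (initial): D(Z)={3,5,8}
pass 1: U {3,4,5,6,8,9}->{}; X {3,4,5,8}->{}; Z {3,5,8}->{3,5}
pass 2: Z {3,5}->{}
pass 3: no change
Fixpoint after 3 passes: D(Z) = {}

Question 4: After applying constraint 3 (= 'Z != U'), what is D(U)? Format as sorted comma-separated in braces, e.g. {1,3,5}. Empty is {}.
Answer: {3,5}

Derivation:
Constraint 1 (U + Z = X) on D(U)={3,4,5,6,8,9} D(Z)={3,5,8} D(X)={3,4,5,8}: U {3,4,5,6,8,9}->{3,5}; Z {3,5,8}->{3,5}; X {3,4,5,8}->{8}
Constraint 2 (Z != X) on D(Z)={3,5} D(X)={8}: no change
Constraint 3 (Z != U) on D(Z)={3,5} D(U)={3,5}: no change
So after constraint 3: D(U) = {3,5}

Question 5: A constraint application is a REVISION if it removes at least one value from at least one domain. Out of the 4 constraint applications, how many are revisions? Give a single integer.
Constraint 1 (U + Z = X) on D(U)={3,4,5,6,8,9} D(Z)={3,5,8} D(X)={3,4,5,8}: U {3,4,5,6,8,9}->{3,5}; Z {3,5,8}->{3,5}; X {3,4,5,8}->{8} => REVISION
Constraint 2 (Z != X) on D(Z)={3,5} D(X)={8}: no change => not a revision
Constraint 3 (Z != U) on D(Z)={3,5} D(U)={3,5}: no change => not a revision
Constraint 4 (X < U) on D(X)={8} D(U)={3,5}: X {8}->{}; U {3,5}->{} => REVISION
Total revisions = 2

Answer: 2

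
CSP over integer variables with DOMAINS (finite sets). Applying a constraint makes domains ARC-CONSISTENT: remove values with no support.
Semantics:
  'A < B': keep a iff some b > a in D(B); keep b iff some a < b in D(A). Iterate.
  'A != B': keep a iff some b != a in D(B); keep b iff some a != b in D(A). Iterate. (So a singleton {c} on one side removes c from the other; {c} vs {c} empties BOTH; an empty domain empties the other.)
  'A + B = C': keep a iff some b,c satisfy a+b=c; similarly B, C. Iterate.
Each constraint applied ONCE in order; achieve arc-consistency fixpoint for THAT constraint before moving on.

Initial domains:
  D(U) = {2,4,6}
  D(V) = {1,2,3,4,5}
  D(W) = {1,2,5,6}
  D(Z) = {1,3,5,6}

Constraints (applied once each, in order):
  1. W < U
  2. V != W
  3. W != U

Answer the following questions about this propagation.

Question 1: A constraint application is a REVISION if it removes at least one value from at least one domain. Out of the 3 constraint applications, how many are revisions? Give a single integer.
Constraint 1 (W < U) on D(W)={1,2,5,6} D(U)={2,4,6}: W {1,2,5,6}->{1,2,5} => REVISION
Constraint 2 (V != W) on D(V)={1,2,3,4,5} D(W)={1,2,5}: no change => not a revision
Constraint 3 (W != U) on D(W)={1,2,5} D(U)={2,4,6}: no change => not a revision
Total revisions = 1

Answer: 1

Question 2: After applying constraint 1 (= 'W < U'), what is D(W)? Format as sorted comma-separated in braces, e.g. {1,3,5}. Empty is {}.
Answer: {1,2,5}

Derivation:
Constraint 1 (W < U) on D(W)={1,2,5,6} D(U)={2,4,6}: W {1,2,5,6}->{1,2,5}
So after constraint 1: D(W) = {1,2,5}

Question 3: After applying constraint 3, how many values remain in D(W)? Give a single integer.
Constraint 1 (W < U) on D(W)={1,2,5,6} D(U)={2,4,6}: W {1,2,5,6}->{1,2,5}
Constraint 2 (V != W) on D(V)={1,2,3,4,5} D(W)={1,2,5}: no change
Constraint 3 (W != U) on D(W)={1,2,5} D(U)={2,4,6}: no change
So after constraint 3: D(W)={1,2,5}, size = 3

Answer: 3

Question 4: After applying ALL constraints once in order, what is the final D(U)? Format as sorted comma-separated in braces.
Constraint 1 (W < U) on D(W)={1,2,5,6} D(U)={2,4,6}: W {1,2,5,6}->{1,2,5}
Constraint 2 (V != W) on D(V)={1,2,3,4,5} D(W)={1,2,5}: no change
Constraint 3 (W != U) on D(W)={1,2,5} D(U)={2,4,6}: no change
So after all 3 constraints: D(U) = {2,4,6}

Answer: {2,4,6}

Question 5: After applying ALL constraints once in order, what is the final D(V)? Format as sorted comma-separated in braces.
Constraint 1 (W < U) on D(W)={1,2,5,6} D(U)={2,4,6}: W {1,2,5,6}->{1,2,5}
Constraint 2 (V != W) on D(V)={1,2,3,4,5} D(W)={1,2,5}: no change
Constraint 3 (W != U) on D(W)={1,2,5} D(U)={2,4,6}: no change
So after all 3 constraints: D(V) = {1,2,3,4,5}

Answer: {1,2,3,4,5}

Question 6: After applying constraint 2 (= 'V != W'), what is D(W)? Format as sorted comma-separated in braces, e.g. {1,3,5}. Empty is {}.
Answer: {1,2,5}

Derivation:
Constraint 1 (W < U) on D(W)={1,2,5,6} D(U)={2,4,6}: W {1,2,5,6}->{1,2,5}
Constraint 2 (V != W) on D(V)={1,2,3,4,5} D(W)={1,2,5}: no change
So after constraint 2: D(W) = {1,2,5}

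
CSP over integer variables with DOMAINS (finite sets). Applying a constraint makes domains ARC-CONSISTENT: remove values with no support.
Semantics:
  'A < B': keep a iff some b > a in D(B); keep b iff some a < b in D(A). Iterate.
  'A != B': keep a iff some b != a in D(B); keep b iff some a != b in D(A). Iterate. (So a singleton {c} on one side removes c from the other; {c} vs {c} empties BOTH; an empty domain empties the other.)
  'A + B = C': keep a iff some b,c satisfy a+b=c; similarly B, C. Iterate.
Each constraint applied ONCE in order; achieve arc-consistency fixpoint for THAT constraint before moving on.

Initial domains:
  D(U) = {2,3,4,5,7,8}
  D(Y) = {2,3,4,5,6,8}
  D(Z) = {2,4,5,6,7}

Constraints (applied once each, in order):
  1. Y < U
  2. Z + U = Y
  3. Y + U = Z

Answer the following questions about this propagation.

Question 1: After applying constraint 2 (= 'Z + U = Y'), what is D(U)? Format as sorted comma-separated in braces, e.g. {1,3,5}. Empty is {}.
Answer: {3,4}

Derivation:
Constraint 1 (Y < U) on D(Y)={2,3,4,5,6,8} D(U)={2,3,4,5,7,8}: Y {2,3,4,5,6,8}->{2,3,4,5,6}; U {2,3,4,5,7,8}->{3,4,5,7,8}
Constraint 2 (Z + U = Y) on D(Z)={2,4,5,6,7} D(U)={3,4,5,7,8} D(Y)={2,3,4,5,6}: Z {2,4,5,6,7}->{2}; U {3,4,5,7,8}->{3,4}; Y {2,3,4,5,6}->{5,6}
So after constraint 2: D(U) = {3,4}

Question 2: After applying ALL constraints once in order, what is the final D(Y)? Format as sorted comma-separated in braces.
Answer: {}

Derivation:
Constraint 1 (Y < U) on D(Y)={2,3,4,5,6,8} D(U)={2,3,4,5,7,8}: Y {2,3,4,5,6,8}->{2,3,4,5,6}; U {2,3,4,5,7,8}->{3,4,5,7,8}
Constraint 2 (Z + U = Y) on D(Z)={2,4,5,6,7} D(U)={3,4,5,7,8} D(Y)={2,3,4,5,6}: Z {2,4,5,6,7}->{2}; U {3,4,5,7,8}->{3,4}; Y {2,3,4,5,6}->{5,6}
Constraint 3 (Y + U = Z) on D(Y)={5,6} D(U)={3,4} D(Z)={2}: Y {5,6}->{}; U {3,4}->{}; Z {2}->{}
So after all 3 constraints: D(Y) = {}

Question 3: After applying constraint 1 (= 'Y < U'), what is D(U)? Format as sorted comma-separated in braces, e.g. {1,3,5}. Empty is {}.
Constraint 1 (Y < U) on D(Y)={2,3,4,5,6,8} D(U)={2,3,4,5,7,8}: Y {2,3,4,5,6,8}->{2,3,4,5,6}; U {2,3,4,5,7,8}->{3,4,5,7,8}
So after constraint 1: D(U) = {3,4,5,7,8}

Answer: {3,4,5,7,8}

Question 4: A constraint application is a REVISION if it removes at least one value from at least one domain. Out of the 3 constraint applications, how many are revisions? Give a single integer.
Constraint 1 (Y < U) on D(Y)={2,3,4,5,6,8} D(U)={2,3,4,5,7,8}: Y {2,3,4,5,6,8}->{2,3,4,5,6}; U {2,3,4,5,7,8}->{3,4,5,7,8} => REVISION
Constraint 2 (Z + U = Y) on D(Z)={2,4,5,6,7} D(U)={3,4,5,7,8} D(Y)={2,3,4,5,6}: Z {2,4,5,6,7}->{2}; U {3,4,5,7,8}->{3,4}; Y {2,3,4,5,6}->{5,6} => REVISION
Constraint 3 (Y + U = Z) on D(Y)={5,6} D(U)={3,4} D(Z)={2}: Y {5,6}->{}; U {3,4}->{}; Z {2}->{} => REVISION
Total revisions = 3

Answer: 3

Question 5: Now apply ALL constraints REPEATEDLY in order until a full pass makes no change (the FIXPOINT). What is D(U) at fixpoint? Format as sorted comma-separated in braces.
pass 0 (initial): D(U)={2,3,4,5,7,8}
pass 1: U {2,3,4,5,7,8}->{}; Y {2,3,4,5,6,8}->{}; Z {2,4,5,6,7}->{}
pass 2: no change
Fixpoint after 2 passes: D(U) = {}

Answer: {}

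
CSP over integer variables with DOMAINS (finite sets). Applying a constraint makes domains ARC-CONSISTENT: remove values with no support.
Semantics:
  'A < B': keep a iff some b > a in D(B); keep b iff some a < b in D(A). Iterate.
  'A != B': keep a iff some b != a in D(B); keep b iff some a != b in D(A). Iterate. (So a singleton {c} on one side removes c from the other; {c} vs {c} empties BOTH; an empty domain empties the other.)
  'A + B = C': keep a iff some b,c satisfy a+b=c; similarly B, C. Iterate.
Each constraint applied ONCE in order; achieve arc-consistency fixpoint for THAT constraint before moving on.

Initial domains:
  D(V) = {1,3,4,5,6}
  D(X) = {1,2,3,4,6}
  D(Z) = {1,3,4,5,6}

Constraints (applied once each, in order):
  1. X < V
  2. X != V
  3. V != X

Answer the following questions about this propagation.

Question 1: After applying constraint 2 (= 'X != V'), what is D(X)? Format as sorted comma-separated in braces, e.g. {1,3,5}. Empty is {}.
Constraint 1 (X < V) on D(X)={1,2,3,4,6} D(V)={1,3,4,5,6}: X {1,2,3,4,6}->{1,2,3,4}; V {1,3,4,5,6}->{3,4,5,6}
Constraint 2 (X != V) on D(X)={1,2,3,4} D(V)={3,4,5,6}: no change
So after constraint 2: D(X) = {1,2,3,4}

Answer: {1,2,3,4}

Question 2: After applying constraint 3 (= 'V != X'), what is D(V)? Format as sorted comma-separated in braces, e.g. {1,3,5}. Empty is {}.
Answer: {3,4,5,6}

Derivation:
Constraint 1 (X < V) on D(X)={1,2,3,4,6} D(V)={1,3,4,5,6}: X {1,2,3,4,6}->{1,2,3,4}; V {1,3,4,5,6}->{3,4,5,6}
Constraint 2 (X != V) on D(X)={1,2,3,4} D(V)={3,4,5,6}: no change
Constraint 3 (V != X) on D(V)={3,4,5,6} D(X)={1,2,3,4}: no change
So after constraint 3: D(V) = {3,4,5,6}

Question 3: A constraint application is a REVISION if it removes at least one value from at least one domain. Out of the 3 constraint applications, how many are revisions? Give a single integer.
Constraint 1 (X < V) on D(X)={1,2,3,4,6} D(V)={1,3,4,5,6}: X {1,2,3,4,6}->{1,2,3,4}; V {1,3,4,5,6}->{3,4,5,6} => REVISION
Constraint 2 (X != V) on D(X)={1,2,3,4} D(V)={3,4,5,6}: no change => not a revision
Constraint 3 (V != X) on D(V)={3,4,5,6} D(X)={1,2,3,4}: no change => not a revision
Total revisions = 1

Answer: 1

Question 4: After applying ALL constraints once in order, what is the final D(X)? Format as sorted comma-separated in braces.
Answer: {1,2,3,4}

Derivation:
Constraint 1 (X < V) on D(X)={1,2,3,4,6} D(V)={1,3,4,5,6}: X {1,2,3,4,6}->{1,2,3,4}; V {1,3,4,5,6}->{3,4,5,6}
Constraint 2 (X != V) on D(X)={1,2,3,4} D(V)={3,4,5,6}: no change
Constraint 3 (V != X) on D(V)={3,4,5,6} D(X)={1,2,3,4}: no change
So after all 3 constraints: D(X) = {1,2,3,4}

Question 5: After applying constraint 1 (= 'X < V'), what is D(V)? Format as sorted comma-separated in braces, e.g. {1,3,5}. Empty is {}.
Answer: {3,4,5,6}

Derivation:
Constraint 1 (X < V) on D(X)={1,2,3,4,6} D(V)={1,3,4,5,6}: X {1,2,3,4,6}->{1,2,3,4}; V {1,3,4,5,6}->{3,4,5,6}
So after constraint 1: D(V) = {3,4,5,6}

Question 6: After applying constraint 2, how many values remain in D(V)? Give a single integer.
Constraint 1 (X < V) on D(X)={1,2,3,4,6} D(V)={1,3,4,5,6}: X {1,2,3,4,6}->{1,2,3,4}; V {1,3,4,5,6}->{3,4,5,6}
Constraint 2 (X != V) on D(X)={1,2,3,4} D(V)={3,4,5,6}: no change
So after constraint 2: D(V)={3,4,5,6}, size = 4

Answer: 4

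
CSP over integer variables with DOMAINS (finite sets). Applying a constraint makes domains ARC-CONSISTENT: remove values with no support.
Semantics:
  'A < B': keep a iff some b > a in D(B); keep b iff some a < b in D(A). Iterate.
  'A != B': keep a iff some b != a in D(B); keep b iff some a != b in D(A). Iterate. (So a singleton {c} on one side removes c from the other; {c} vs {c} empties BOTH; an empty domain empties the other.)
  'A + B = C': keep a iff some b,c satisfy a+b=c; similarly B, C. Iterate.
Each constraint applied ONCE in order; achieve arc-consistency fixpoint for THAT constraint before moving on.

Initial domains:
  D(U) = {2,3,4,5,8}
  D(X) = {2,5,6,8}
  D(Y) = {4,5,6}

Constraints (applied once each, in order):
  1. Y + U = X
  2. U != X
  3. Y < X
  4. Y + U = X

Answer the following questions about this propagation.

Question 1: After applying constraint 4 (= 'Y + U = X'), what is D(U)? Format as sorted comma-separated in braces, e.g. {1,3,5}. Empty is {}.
Answer: {2,3,4}

Derivation:
Constraint 1 (Y + U = X) on D(Y)={4,5,6} D(U)={2,3,4,5,8} D(X)={2,5,6,8}: U {2,3,4,5,8}->{2,3,4}; X {2,5,6,8}->{6,8}
Constraint 2 (U != X) on D(U)={2,3,4} D(X)={6,8}: no change
Constraint 3 (Y < X) on D(Y)={4,5,6} D(X)={6,8}: no change
Constraint 4 (Y + U = X) on D(Y)={4,5,6} D(U)={2,3,4} D(X)={6,8}: no change
So after constraint 4: D(U) = {2,3,4}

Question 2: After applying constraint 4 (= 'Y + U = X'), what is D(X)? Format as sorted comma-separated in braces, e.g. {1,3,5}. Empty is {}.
Answer: {6,8}

Derivation:
Constraint 1 (Y + U = X) on D(Y)={4,5,6} D(U)={2,3,4,5,8} D(X)={2,5,6,8}: U {2,3,4,5,8}->{2,3,4}; X {2,5,6,8}->{6,8}
Constraint 2 (U != X) on D(U)={2,3,4} D(X)={6,8}: no change
Constraint 3 (Y < X) on D(Y)={4,5,6} D(X)={6,8}: no change
Constraint 4 (Y + U = X) on D(Y)={4,5,6} D(U)={2,3,4} D(X)={6,8}: no change
So after constraint 4: D(X) = {6,8}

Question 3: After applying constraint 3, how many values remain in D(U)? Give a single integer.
Answer: 3

Derivation:
Constraint 1 (Y + U = X) on D(Y)={4,5,6} D(U)={2,3,4,5,8} D(X)={2,5,6,8}: U {2,3,4,5,8}->{2,3,4}; X {2,5,6,8}->{6,8}
Constraint 2 (U != X) on D(U)={2,3,4} D(X)={6,8}: no change
Constraint 3 (Y < X) on D(Y)={4,5,6} D(X)={6,8}: no change
So after constraint 3: D(U)={2,3,4}, size = 3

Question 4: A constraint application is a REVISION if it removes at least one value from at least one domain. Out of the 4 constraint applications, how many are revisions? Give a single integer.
Constraint 1 (Y + U = X) on D(Y)={4,5,6} D(U)={2,3,4,5,8} D(X)={2,5,6,8}: U {2,3,4,5,8}->{2,3,4}; X {2,5,6,8}->{6,8} => REVISION
Constraint 2 (U != X) on D(U)={2,3,4} D(X)={6,8}: no change => not a revision
Constraint 3 (Y < X) on D(Y)={4,5,6} D(X)={6,8}: no change => not a revision
Constraint 4 (Y + U = X) on D(Y)={4,5,6} D(U)={2,3,4} D(X)={6,8}: no change => not a revision
Total revisions = 1

Answer: 1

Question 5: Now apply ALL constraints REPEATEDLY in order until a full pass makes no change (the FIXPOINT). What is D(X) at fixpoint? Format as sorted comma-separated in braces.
Answer: {6,8}

Derivation:
pass 0 (initial): D(X)={2,5,6,8}
pass 1: U {2,3,4,5,8}->{2,3,4}; X {2,5,6,8}->{6,8}
pass 2: no change
Fixpoint after 2 passes: D(X) = {6,8}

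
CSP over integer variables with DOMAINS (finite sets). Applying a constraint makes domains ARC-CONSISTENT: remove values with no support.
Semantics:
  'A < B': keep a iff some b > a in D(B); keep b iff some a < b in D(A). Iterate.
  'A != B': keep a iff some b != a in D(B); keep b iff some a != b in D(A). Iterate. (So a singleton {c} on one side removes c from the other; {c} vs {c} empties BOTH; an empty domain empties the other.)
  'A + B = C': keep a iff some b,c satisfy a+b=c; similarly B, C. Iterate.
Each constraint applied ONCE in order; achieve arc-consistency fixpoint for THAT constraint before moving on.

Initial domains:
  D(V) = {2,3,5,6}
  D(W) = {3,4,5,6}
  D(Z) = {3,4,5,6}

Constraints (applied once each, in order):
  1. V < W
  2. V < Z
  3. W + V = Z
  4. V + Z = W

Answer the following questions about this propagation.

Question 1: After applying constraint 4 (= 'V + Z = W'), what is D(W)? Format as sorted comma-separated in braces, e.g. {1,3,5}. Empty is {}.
Answer: {}

Derivation:
Constraint 1 (V < W) on D(V)={2,3,5,6} D(W)={3,4,5,6}: V {2,3,5,6}->{2,3,5}
Constraint 2 (V < Z) on D(V)={2,3,5} D(Z)={3,4,5,6}: no change
Constraint 3 (W + V = Z) on D(W)={3,4,5,6} D(V)={2,3,5} D(Z)={3,4,5,6}: W {3,4,5,6}->{3,4}; V {2,3,5}->{2,3}; Z {3,4,5,6}->{5,6}
Constraint 4 (V + Z = W) on D(V)={2,3} D(Z)={5,6} D(W)={3,4}: V {2,3}->{}; Z {5,6}->{}; W {3,4}->{}
So after constraint 4: D(W) = {}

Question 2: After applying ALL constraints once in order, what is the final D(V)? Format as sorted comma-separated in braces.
Answer: {}

Derivation:
Constraint 1 (V < W) on D(V)={2,3,5,6} D(W)={3,4,5,6}: V {2,3,5,6}->{2,3,5}
Constraint 2 (V < Z) on D(V)={2,3,5} D(Z)={3,4,5,6}: no change
Constraint 3 (W + V = Z) on D(W)={3,4,5,6} D(V)={2,3,5} D(Z)={3,4,5,6}: W {3,4,5,6}->{3,4}; V {2,3,5}->{2,3}; Z {3,4,5,6}->{5,6}
Constraint 4 (V + Z = W) on D(V)={2,3} D(Z)={5,6} D(W)={3,4}: V {2,3}->{}; Z {5,6}->{}; W {3,4}->{}
So after all 4 constraints: D(V) = {}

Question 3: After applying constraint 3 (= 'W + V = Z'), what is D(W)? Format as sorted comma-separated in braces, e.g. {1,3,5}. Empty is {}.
Constraint 1 (V < W) on D(V)={2,3,5,6} D(W)={3,4,5,6}: V {2,3,5,6}->{2,3,5}
Constraint 2 (V < Z) on D(V)={2,3,5} D(Z)={3,4,5,6}: no change
Constraint 3 (W + V = Z) on D(W)={3,4,5,6} D(V)={2,3,5} D(Z)={3,4,5,6}: W {3,4,5,6}->{3,4}; V {2,3,5}->{2,3}; Z {3,4,5,6}->{5,6}
So after constraint 3: D(W) = {3,4}

Answer: {3,4}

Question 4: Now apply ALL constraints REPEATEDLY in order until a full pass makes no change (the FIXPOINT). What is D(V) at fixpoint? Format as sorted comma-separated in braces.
pass 0 (initial): D(V)={2,3,5,6}
pass 1: V {2,3,5,6}->{}; W {3,4,5,6}->{}; Z {3,4,5,6}->{}
pass 2: no change
Fixpoint after 2 passes: D(V) = {}

Answer: {}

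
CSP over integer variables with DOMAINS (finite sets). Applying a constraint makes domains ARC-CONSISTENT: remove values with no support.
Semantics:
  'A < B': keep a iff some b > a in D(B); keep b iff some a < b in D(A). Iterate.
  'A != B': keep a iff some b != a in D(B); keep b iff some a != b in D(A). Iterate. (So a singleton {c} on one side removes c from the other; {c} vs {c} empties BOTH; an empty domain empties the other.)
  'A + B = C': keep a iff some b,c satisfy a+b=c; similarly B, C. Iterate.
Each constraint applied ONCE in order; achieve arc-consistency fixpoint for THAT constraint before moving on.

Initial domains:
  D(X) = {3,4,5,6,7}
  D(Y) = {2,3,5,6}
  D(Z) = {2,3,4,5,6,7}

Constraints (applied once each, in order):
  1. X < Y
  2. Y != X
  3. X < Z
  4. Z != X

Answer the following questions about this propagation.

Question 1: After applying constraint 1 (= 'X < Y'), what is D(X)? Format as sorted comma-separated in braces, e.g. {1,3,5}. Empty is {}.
Constraint 1 (X < Y) on D(X)={3,4,5,6,7} D(Y)={2,3,5,6}: X {3,4,5,6,7}->{3,4,5}; Y {2,3,5,6}->{5,6}
So after constraint 1: D(X) = {3,4,5}

Answer: {3,4,5}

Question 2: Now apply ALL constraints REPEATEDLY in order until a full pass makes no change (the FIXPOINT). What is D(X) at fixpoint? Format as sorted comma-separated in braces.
pass 0 (initial): D(X)={3,4,5,6,7}
pass 1: X {3,4,5,6,7}->{3,4,5}; Y {2,3,5,6}->{5,6}; Z {2,3,4,5,6,7}->{4,5,6,7}
pass 2: no change
Fixpoint after 2 passes: D(X) = {3,4,5}

Answer: {3,4,5}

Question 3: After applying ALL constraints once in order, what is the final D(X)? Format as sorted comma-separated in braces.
Constraint 1 (X < Y) on D(X)={3,4,5,6,7} D(Y)={2,3,5,6}: X {3,4,5,6,7}->{3,4,5}; Y {2,3,5,6}->{5,6}
Constraint 2 (Y != X) on D(Y)={5,6} D(X)={3,4,5}: no change
Constraint 3 (X < Z) on D(X)={3,4,5} D(Z)={2,3,4,5,6,7}: Z {2,3,4,5,6,7}->{4,5,6,7}
Constraint 4 (Z != X) on D(Z)={4,5,6,7} D(X)={3,4,5}: no change
So after all 4 constraints: D(X) = {3,4,5}

Answer: {3,4,5}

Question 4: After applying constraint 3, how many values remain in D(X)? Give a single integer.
Constraint 1 (X < Y) on D(X)={3,4,5,6,7} D(Y)={2,3,5,6}: X {3,4,5,6,7}->{3,4,5}; Y {2,3,5,6}->{5,6}
Constraint 2 (Y != X) on D(Y)={5,6} D(X)={3,4,5}: no change
Constraint 3 (X < Z) on D(X)={3,4,5} D(Z)={2,3,4,5,6,7}: Z {2,3,4,5,6,7}->{4,5,6,7}
So after constraint 3: D(X)={3,4,5}, size = 3

Answer: 3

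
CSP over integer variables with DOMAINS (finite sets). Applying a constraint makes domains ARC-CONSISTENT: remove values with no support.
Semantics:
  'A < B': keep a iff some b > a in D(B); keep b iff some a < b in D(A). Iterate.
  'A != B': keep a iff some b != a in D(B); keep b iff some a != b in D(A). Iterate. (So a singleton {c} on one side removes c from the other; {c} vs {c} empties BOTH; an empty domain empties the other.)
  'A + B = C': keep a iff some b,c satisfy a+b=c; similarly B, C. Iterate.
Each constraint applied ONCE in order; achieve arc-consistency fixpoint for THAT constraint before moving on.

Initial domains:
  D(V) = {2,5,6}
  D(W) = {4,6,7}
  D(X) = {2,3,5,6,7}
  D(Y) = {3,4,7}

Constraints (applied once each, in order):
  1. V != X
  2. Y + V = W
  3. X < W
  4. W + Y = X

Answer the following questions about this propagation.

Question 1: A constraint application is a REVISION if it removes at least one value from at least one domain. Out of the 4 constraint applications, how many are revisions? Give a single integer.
Constraint 1 (V != X) on D(V)={2,5,6} D(X)={2,3,5,6,7}: no change => not a revision
Constraint 2 (Y + V = W) on D(Y)={3,4,7} D(V)={2,5,6} D(W)={4,6,7}: Y {3,4,7}->{4}; V {2,5,6}->{2}; W {4,6,7}->{6} => REVISION
Constraint 3 (X < W) on D(X)={2,3,5,6,7} D(W)={6}: X {2,3,5,6,7}->{2,3,5} => REVISION
Constraint 4 (W + Y = X) on D(W)={6} D(Y)={4} D(X)={2,3,5}: W {6}->{}; Y {4}->{}; X {2,3,5}->{} => REVISION
Total revisions = 3

Answer: 3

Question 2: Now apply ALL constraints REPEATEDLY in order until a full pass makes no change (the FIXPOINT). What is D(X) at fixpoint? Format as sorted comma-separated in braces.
pass 0 (initial): D(X)={2,3,5,6,7}
pass 1: V {2,5,6}->{2}; W {4,6,7}->{}; X {2,3,5,6,7}->{}; Y {3,4,7}->{}
pass 2: V {2}->{}
pass 3: no change
Fixpoint after 3 passes: D(X) = {}

Answer: {}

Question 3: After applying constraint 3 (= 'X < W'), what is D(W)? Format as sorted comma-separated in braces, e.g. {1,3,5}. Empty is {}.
Constraint 1 (V != X) on D(V)={2,5,6} D(X)={2,3,5,6,7}: no change
Constraint 2 (Y + V = W) on D(Y)={3,4,7} D(V)={2,5,6} D(W)={4,6,7}: Y {3,4,7}->{4}; V {2,5,6}->{2}; W {4,6,7}->{6}
Constraint 3 (X < W) on D(X)={2,3,5,6,7} D(W)={6}: X {2,3,5,6,7}->{2,3,5}
So after constraint 3: D(W) = {6}

Answer: {6}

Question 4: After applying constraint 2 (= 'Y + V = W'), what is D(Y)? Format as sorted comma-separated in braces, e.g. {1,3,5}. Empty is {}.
Answer: {4}

Derivation:
Constraint 1 (V != X) on D(V)={2,5,6} D(X)={2,3,5,6,7}: no change
Constraint 2 (Y + V = W) on D(Y)={3,4,7} D(V)={2,5,6} D(W)={4,6,7}: Y {3,4,7}->{4}; V {2,5,6}->{2}; W {4,6,7}->{6}
So after constraint 2: D(Y) = {4}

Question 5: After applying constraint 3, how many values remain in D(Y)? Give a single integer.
Constraint 1 (V != X) on D(V)={2,5,6} D(X)={2,3,5,6,7}: no change
Constraint 2 (Y + V = W) on D(Y)={3,4,7} D(V)={2,5,6} D(W)={4,6,7}: Y {3,4,7}->{4}; V {2,5,6}->{2}; W {4,6,7}->{6}
Constraint 3 (X < W) on D(X)={2,3,5,6,7} D(W)={6}: X {2,3,5,6,7}->{2,3,5}
So after constraint 3: D(Y)={4}, size = 1

Answer: 1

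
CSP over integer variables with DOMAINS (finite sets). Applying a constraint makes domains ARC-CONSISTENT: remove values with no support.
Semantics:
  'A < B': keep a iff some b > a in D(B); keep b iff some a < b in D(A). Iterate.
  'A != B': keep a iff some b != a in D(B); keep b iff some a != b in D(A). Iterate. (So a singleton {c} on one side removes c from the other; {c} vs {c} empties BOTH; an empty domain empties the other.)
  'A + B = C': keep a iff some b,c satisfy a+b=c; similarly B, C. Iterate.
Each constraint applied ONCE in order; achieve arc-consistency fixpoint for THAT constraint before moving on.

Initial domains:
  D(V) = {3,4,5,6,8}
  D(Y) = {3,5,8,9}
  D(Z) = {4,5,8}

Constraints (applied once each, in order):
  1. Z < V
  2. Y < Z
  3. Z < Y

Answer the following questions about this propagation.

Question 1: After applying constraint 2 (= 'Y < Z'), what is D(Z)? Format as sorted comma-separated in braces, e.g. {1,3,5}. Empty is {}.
Answer: {4,5}

Derivation:
Constraint 1 (Z < V) on D(Z)={4,5,8} D(V)={3,4,5,6,8}: Z {4,5,8}->{4,5}; V {3,4,5,6,8}->{5,6,8}
Constraint 2 (Y < Z) on D(Y)={3,5,8,9} D(Z)={4,5}: Y {3,5,8,9}->{3}
So after constraint 2: D(Z) = {4,5}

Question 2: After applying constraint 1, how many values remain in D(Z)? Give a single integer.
Answer: 2

Derivation:
Constraint 1 (Z < V) on D(Z)={4,5,8} D(V)={3,4,5,6,8}: Z {4,5,8}->{4,5}; V {3,4,5,6,8}->{5,6,8}
So after constraint 1: D(Z)={4,5}, size = 2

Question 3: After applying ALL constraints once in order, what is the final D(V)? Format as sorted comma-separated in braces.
Answer: {5,6,8}

Derivation:
Constraint 1 (Z < V) on D(Z)={4,5,8} D(V)={3,4,5,6,8}: Z {4,5,8}->{4,5}; V {3,4,5,6,8}->{5,6,8}
Constraint 2 (Y < Z) on D(Y)={3,5,8,9} D(Z)={4,5}: Y {3,5,8,9}->{3}
Constraint 3 (Z < Y) on D(Z)={4,5} D(Y)={3}: Z {4,5}->{}; Y {3}->{}
So after all 3 constraints: D(V) = {5,6,8}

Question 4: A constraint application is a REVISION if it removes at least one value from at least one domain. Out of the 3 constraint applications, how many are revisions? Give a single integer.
Constraint 1 (Z < V) on D(Z)={4,5,8} D(V)={3,4,5,6,8}: Z {4,5,8}->{4,5}; V {3,4,5,6,8}->{5,6,8} => REVISION
Constraint 2 (Y < Z) on D(Y)={3,5,8,9} D(Z)={4,5}: Y {3,5,8,9}->{3} => REVISION
Constraint 3 (Z < Y) on D(Z)={4,5} D(Y)={3}: Z {4,5}->{}; Y {3}->{} => REVISION
Total revisions = 3

Answer: 3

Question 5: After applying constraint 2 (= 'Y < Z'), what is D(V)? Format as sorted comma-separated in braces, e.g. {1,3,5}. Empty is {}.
Constraint 1 (Z < V) on D(Z)={4,5,8} D(V)={3,4,5,6,8}: Z {4,5,8}->{4,5}; V {3,4,5,6,8}->{5,6,8}
Constraint 2 (Y < Z) on D(Y)={3,5,8,9} D(Z)={4,5}: Y {3,5,8,9}->{3}
So after constraint 2: D(V) = {5,6,8}

Answer: {5,6,8}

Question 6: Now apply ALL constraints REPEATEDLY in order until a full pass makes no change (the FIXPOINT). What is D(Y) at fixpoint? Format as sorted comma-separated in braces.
pass 0 (initial): D(Y)={3,5,8,9}
pass 1: V {3,4,5,6,8}->{5,6,8}; Y {3,5,8,9}->{}; Z {4,5,8}->{}
pass 2: V {5,6,8}->{}
pass 3: no change
Fixpoint after 3 passes: D(Y) = {}

Answer: {}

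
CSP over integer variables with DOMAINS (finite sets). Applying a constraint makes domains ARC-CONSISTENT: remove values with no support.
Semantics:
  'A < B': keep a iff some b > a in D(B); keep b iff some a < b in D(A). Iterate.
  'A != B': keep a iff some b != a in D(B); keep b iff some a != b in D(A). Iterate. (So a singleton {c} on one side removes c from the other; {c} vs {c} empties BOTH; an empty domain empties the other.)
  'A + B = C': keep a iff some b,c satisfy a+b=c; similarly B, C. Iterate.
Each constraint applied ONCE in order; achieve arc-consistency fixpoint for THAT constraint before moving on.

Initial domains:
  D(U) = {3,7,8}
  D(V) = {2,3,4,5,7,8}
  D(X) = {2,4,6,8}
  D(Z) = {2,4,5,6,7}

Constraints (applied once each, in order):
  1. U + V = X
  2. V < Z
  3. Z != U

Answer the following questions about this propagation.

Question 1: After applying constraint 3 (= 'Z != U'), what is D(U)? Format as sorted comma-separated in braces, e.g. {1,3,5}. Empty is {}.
Constraint 1 (U + V = X) on D(U)={3,7,8} D(V)={2,3,4,5,7,8} D(X)={2,4,6,8}: U {3,7,8}->{3}; V {2,3,4,5,7,8}->{3,5}; X {2,4,6,8}->{6,8}
Constraint 2 (V < Z) on D(V)={3,5} D(Z)={2,4,5,6,7}: Z {2,4,5,6,7}->{4,5,6,7}
Constraint 3 (Z != U) on D(Z)={4,5,6,7} D(U)={3}: no change
So after constraint 3: D(U) = {3}

Answer: {3}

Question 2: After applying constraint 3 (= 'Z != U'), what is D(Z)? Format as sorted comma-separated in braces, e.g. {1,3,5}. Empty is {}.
Answer: {4,5,6,7}

Derivation:
Constraint 1 (U + V = X) on D(U)={3,7,8} D(V)={2,3,4,5,7,8} D(X)={2,4,6,8}: U {3,7,8}->{3}; V {2,3,4,5,7,8}->{3,5}; X {2,4,6,8}->{6,8}
Constraint 2 (V < Z) on D(V)={3,5} D(Z)={2,4,5,6,7}: Z {2,4,5,6,7}->{4,5,6,7}
Constraint 3 (Z != U) on D(Z)={4,5,6,7} D(U)={3}: no change
So after constraint 3: D(Z) = {4,5,6,7}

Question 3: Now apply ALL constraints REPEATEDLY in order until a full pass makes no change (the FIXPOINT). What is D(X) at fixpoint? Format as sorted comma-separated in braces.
pass 0 (initial): D(X)={2,4,6,8}
pass 1: U {3,7,8}->{3}; V {2,3,4,5,7,8}->{3,5}; X {2,4,6,8}->{6,8}; Z {2,4,5,6,7}->{4,5,6,7}
pass 2: no change
Fixpoint after 2 passes: D(X) = {6,8}

Answer: {6,8}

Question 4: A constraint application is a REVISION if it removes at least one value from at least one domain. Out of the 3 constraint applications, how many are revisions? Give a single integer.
Constraint 1 (U + V = X) on D(U)={3,7,8} D(V)={2,3,4,5,7,8} D(X)={2,4,6,8}: U {3,7,8}->{3}; V {2,3,4,5,7,8}->{3,5}; X {2,4,6,8}->{6,8} => REVISION
Constraint 2 (V < Z) on D(V)={3,5} D(Z)={2,4,5,6,7}: Z {2,4,5,6,7}->{4,5,6,7} => REVISION
Constraint 3 (Z != U) on D(Z)={4,5,6,7} D(U)={3}: no change => not a revision
Total revisions = 2

Answer: 2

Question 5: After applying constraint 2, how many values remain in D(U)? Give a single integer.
Answer: 1

Derivation:
Constraint 1 (U + V = X) on D(U)={3,7,8} D(V)={2,3,4,5,7,8} D(X)={2,4,6,8}: U {3,7,8}->{3}; V {2,3,4,5,7,8}->{3,5}; X {2,4,6,8}->{6,8}
Constraint 2 (V < Z) on D(V)={3,5} D(Z)={2,4,5,6,7}: Z {2,4,5,6,7}->{4,5,6,7}
So after constraint 2: D(U)={3}, size = 1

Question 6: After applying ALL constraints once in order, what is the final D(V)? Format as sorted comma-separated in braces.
Constraint 1 (U + V = X) on D(U)={3,7,8} D(V)={2,3,4,5,7,8} D(X)={2,4,6,8}: U {3,7,8}->{3}; V {2,3,4,5,7,8}->{3,5}; X {2,4,6,8}->{6,8}
Constraint 2 (V < Z) on D(V)={3,5} D(Z)={2,4,5,6,7}: Z {2,4,5,6,7}->{4,5,6,7}
Constraint 3 (Z != U) on D(Z)={4,5,6,7} D(U)={3}: no change
So after all 3 constraints: D(V) = {3,5}

Answer: {3,5}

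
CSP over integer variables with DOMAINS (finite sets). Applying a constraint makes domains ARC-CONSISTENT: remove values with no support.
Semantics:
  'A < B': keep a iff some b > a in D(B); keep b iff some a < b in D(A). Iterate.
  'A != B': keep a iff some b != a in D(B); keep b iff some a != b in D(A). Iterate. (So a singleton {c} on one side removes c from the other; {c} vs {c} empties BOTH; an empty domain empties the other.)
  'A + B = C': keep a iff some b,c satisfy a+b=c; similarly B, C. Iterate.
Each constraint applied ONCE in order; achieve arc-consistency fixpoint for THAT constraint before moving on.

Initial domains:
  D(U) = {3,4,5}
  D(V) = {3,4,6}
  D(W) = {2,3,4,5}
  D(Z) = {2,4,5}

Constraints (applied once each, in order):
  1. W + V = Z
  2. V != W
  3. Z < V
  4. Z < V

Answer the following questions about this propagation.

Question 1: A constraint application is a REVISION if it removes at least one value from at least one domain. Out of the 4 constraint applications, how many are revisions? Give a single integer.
Constraint 1 (W + V = Z) on D(W)={2,3,4,5} D(V)={3,4,6} D(Z)={2,4,5}: W {2,3,4,5}->{2}; V {3,4,6}->{3}; Z {2,4,5}->{5} => REVISION
Constraint 2 (V != W) on D(V)={3} D(W)={2}: no change => not a revision
Constraint 3 (Z < V) on D(Z)={5} D(V)={3}: Z {5}->{}; V {3}->{} => REVISION
Constraint 4 (Z < V) on D(Z)={} D(V)={}: no change => not a revision
Total revisions = 2

Answer: 2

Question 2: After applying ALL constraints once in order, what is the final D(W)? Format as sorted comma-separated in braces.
Constraint 1 (W + V = Z) on D(W)={2,3,4,5} D(V)={3,4,6} D(Z)={2,4,5}: W {2,3,4,5}->{2}; V {3,4,6}->{3}; Z {2,4,5}->{5}
Constraint 2 (V != W) on D(V)={3} D(W)={2}: no change
Constraint 3 (Z < V) on D(Z)={5} D(V)={3}: Z {5}->{}; V {3}->{}
Constraint 4 (Z < V) on D(Z)={} D(V)={}: no change
So after all 4 constraints: D(W) = {2}

Answer: {2}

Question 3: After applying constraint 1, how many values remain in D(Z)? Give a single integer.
Constraint 1 (W + V = Z) on D(W)={2,3,4,5} D(V)={3,4,6} D(Z)={2,4,5}: W {2,3,4,5}->{2}; V {3,4,6}->{3}; Z {2,4,5}->{5}
So after constraint 1: D(Z)={5}, size = 1

Answer: 1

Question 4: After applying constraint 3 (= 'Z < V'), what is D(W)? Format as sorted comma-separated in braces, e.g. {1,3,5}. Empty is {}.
Constraint 1 (W + V = Z) on D(W)={2,3,4,5} D(V)={3,4,6} D(Z)={2,4,5}: W {2,3,4,5}->{2}; V {3,4,6}->{3}; Z {2,4,5}->{5}
Constraint 2 (V != W) on D(V)={3} D(W)={2}: no change
Constraint 3 (Z < V) on D(Z)={5} D(V)={3}: Z {5}->{}; V {3}->{}
So after constraint 3: D(W) = {2}

Answer: {2}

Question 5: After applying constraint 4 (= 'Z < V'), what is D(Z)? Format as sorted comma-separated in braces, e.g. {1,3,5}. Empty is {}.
Answer: {}

Derivation:
Constraint 1 (W + V = Z) on D(W)={2,3,4,5} D(V)={3,4,6} D(Z)={2,4,5}: W {2,3,4,5}->{2}; V {3,4,6}->{3}; Z {2,4,5}->{5}
Constraint 2 (V != W) on D(V)={3} D(W)={2}: no change
Constraint 3 (Z < V) on D(Z)={5} D(V)={3}: Z {5}->{}; V {3}->{}
Constraint 4 (Z < V) on D(Z)={} D(V)={}: no change
So after constraint 4: D(Z) = {}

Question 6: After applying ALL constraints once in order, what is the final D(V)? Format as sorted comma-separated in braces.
Constraint 1 (W + V = Z) on D(W)={2,3,4,5} D(V)={3,4,6} D(Z)={2,4,5}: W {2,3,4,5}->{2}; V {3,4,6}->{3}; Z {2,4,5}->{5}
Constraint 2 (V != W) on D(V)={3} D(W)={2}: no change
Constraint 3 (Z < V) on D(Z)={5} D(V)={3}: Z {5}->{}; V {3}->{}
Constraint 4 (Z < V) on D(Z)={} D(V)={}: no change
So after all 4 constraints: D(V) = {}

Answer: {}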